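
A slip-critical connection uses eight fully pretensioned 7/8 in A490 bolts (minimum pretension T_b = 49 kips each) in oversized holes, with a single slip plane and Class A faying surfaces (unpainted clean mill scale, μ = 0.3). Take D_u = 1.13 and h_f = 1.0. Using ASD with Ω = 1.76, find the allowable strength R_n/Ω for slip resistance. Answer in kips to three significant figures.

75.5 kips

R_n = μ · D_u · h_f · T_b · n_s · n_b = 0.3 × 1.13 × 1.0 × 49 × 1 × 8 = 132.9 kips.
Allowable strength R_n/Ω = 132.9 / 1.76 = 75.5 kips.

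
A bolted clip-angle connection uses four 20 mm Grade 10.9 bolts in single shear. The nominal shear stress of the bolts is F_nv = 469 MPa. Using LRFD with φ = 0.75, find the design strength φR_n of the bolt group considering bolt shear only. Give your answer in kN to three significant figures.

A_b = π × 20² / 4 = 314.2 mm².
R_n = F_nv · A_b · n · n_s = 469 × 314.2 × 4 × 1 / 1000 = 589.4 kN.
Design strength φR_n = 0.75 × 589.4 = 442 kN.

442 kN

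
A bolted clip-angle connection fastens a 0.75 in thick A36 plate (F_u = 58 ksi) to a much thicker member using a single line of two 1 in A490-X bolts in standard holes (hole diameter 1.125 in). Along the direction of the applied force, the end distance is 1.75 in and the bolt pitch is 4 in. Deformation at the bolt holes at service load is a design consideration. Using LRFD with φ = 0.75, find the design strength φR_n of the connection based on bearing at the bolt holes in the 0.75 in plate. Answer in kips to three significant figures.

Per bolt r_n = 1.2 l_c t F_u ≤ 2.4 d t F_u; upper limit = 2.4 × 1 × 0.75 × 58 = 104.4 kips.
Edge bolt: l_c = 1.75 − 1.125/2 = 1.188 in → 1.2 × 1.188 × 0.75 × 58 = 61.99 → r_n = 61.99 kips.
Interior bolts: l_c = 4 − 1.125 = 2.875 in → 1.2 × 2.875 × 0.75 × 58 = 150.1 → r_n = 104.4 kips.
R_n = 1 × 61.99 + 1 × 104.4 = 166.4 kips.
Design strength φR_n = 0.75 × 166.4 = 125 kips.

125 kips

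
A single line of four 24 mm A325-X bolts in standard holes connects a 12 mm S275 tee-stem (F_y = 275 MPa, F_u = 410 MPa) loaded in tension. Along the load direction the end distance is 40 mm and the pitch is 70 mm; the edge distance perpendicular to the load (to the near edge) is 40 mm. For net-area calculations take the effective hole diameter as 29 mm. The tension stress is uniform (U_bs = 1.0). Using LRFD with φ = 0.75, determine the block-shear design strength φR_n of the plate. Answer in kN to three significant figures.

Shear plane L_v = 40 + 3·70 = 250 mm; A_gv = 250 × 12 = 3000 mm².
A_nv = (250 − 3.5·29) × 12 = 1782 mm².
A_nt = (40 − 0.5·29) × 12 = 306 mm².
0.6 F_u A_nv = 438.4 kN; 0.6 F_y A_gv = 495 kN → shear rupture governs the shear term.
R_n = 438.4 + 1.0 × 410 × 306 / 1000 = 563.8 kN.
Design strength φR_n = 0.75 × 563.8 = 423 kN.

423 kN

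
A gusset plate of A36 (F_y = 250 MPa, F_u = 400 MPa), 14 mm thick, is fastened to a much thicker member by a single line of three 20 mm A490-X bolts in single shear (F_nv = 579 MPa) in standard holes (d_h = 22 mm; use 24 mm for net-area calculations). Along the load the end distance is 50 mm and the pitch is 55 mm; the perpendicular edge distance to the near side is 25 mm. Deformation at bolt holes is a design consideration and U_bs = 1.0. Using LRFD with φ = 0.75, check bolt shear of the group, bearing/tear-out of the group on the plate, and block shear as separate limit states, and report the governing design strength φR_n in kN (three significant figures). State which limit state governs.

307 kN (block shear governs)

Bolt shear: A_b = π·20²/4 = 314.2 mm²; R_n = 579 × 314.2 × 3 × 1 / 1000 = 545.7 kN → 0.75 × 545.7 = 409 kN.
Bearing: edge l_c = 39, r_n = 262.1 kN; interior l_c = 33, r_n = 221.8 kN; R_n = 262.1 + 2·221.8 = 705.6 kN → 529 kN.
Block shear: A_gv = 2240, A_nv = 1400, A_nt = 182 mm²; R_n = min(0.6F_uA_nv, 0.6F_yA_gv) + U_bs·F_u·A_nt = 408.8 kN → 307 kN.
Block shear governs: 307 kN.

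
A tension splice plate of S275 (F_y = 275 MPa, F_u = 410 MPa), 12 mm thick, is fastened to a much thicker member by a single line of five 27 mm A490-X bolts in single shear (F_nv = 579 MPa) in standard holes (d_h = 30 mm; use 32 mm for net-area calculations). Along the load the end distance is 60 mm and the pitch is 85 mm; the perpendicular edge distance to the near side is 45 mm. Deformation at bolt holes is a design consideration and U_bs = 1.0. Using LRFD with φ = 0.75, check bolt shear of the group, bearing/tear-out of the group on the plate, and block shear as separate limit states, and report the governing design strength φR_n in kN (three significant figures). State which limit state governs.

Bolt shear: A_b = π·27²/4 = 572.6 mm²; R_n = 579 × 572.6 × 5 × 1 / 1000 = 1658 kN → 0.75 × 1658 = 1240 kN.
Bearing: edge l_c = 45, r_n = 265.7 kN; interior l_c = 55, r_n = 318.8 kN; R_n = 265.7 + 4·318.8 = 1541 kN → 1160 kN.
Block shear: A_gv = 4800, A_nv = 3072, A_nt = 348 mm²; R_n = min(0.6F_uA_nv, 0.6F_yA_gv) + U_bs·F_u·A_nt = 898.4 kN → 674 kN.
Block shear governs: 674 kN.

674 kN (block shear governs)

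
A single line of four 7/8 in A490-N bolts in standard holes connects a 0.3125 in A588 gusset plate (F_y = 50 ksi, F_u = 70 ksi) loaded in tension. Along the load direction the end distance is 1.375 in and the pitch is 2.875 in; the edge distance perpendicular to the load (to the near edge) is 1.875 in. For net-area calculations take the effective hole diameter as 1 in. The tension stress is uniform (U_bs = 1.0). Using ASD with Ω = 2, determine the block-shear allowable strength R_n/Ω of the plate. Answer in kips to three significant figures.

57.7 kips

Shear plane L_v = 1.375 + 3·2.875 = 10 in; A_gv = 10 × 0.3125 = 3.125 in².
A_nv = (10 − 3.5·1) × 0.3125 = 2.031 in².
A_nt = (1.875 − 0.5·1) × 0.3125 = 0.4297 in².
0.6 F_u A_nv = 85.31 kips; 0.6 F_y A_gv = 93.75 kips → shear rupture governs the shear term.
R_n = 85.31 + 1.0 × 70 × 0.4297 = 115.4 kips.
Allowable strength R_n/Ω = 115.4 / 2 = 57.7 kips.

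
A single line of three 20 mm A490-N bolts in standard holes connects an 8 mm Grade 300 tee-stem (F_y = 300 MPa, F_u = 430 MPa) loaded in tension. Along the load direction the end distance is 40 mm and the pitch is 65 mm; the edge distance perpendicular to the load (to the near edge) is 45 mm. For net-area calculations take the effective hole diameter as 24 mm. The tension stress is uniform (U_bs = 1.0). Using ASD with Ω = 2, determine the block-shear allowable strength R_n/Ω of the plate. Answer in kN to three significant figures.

Shear plane L_v = 40 + 2·65 = 170 mm; A_gv = 170 × 8 = 1360 mm².
A_nv = (170 − 2.5·24) × 8 = 880 mm².
A_nt = (45 − 0.5·24) × 8 = 264 mm².
0.6 F_u A_nv = 227 kN; 0.6 F_y A_gv = 244.8 kN → shear rupture governs the shear term.
R_n = 227 + 1.0 × 430 × 264 / 1000 = 340.6 kN.
Allowable strength R_n/Ω = 340.6 / 2 = 170 kN.

170 kN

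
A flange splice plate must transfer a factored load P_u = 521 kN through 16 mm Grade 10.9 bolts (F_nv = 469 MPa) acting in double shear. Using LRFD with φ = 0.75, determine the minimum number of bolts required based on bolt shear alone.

A_b = π·16²/4 = 201.1 mm².
Per-bolt design strength φR_n = 0.75 × 469 × 201.1 × 2 / 1000 = 141.4 kN.
n ≥ 521 / 141.4 = 3.683 → use 4 bolts.

4 bolts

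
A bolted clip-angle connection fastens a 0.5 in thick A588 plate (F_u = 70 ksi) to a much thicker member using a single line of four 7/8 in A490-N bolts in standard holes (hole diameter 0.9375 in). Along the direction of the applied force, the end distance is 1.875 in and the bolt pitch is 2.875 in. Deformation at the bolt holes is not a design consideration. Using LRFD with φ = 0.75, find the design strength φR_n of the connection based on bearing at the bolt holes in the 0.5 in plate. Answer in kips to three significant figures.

Per bolt r_n = 1.5 l_c t F_u ≤ 3.0 d t F_u; upper limit = 3.0 × 0.875 × 0.5 × 70 = 91.88 kips.
Edge bolt: l_c = 1.875 − 0.9375/2 = 1.406 in → 1.5 × 1.406 × 0.5 × 70 = 73.83 → r_n = 73.83 kips.
Interior bolts: l_c = 2.875 − 0.9375 = 1.938 in → 1.5 × 1.938 × 0.5 × 70 = 101.7 → r_n = 91.88 kips.
R_n = 1 × 73.83 + 3 × 91.88 = 349.5 kips.
Design strength φR_n = 0.75 × 349.5 = 262 kips.

262 kips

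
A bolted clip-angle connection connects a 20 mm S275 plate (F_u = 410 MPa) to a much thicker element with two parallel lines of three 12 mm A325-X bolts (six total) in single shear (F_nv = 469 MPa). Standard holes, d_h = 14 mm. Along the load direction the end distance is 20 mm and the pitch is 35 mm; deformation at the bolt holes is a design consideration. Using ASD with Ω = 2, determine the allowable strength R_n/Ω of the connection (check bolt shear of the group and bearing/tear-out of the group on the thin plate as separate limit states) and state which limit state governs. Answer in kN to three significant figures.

Bolt shear: A_b = π·12²/4 = 113.1 mm²; R_n = 469 × 113.1 × 6 × 1 / 1000 = 318.3 kN → 318.3 / 2 = 159 kN.
Bearing (1.2 l_c t F_u ≤ 2.4 d t F_u): upper limit = 2.4·12·20·410 / 1000 = 236.2 kN.
  Edge l_c = 20 − 14/2 = 13 → r_n = 127.9 kN; interior l_c = 35 − 14 = 21 → r_n = 206.6 kN.
  R_n,bearing = 2·127.9 + 4·206.6 = 1082 kN → 1082 / 2 = 541 kN.
Bolt shear governs: 159 kN.

159 kN (bolt shear governs)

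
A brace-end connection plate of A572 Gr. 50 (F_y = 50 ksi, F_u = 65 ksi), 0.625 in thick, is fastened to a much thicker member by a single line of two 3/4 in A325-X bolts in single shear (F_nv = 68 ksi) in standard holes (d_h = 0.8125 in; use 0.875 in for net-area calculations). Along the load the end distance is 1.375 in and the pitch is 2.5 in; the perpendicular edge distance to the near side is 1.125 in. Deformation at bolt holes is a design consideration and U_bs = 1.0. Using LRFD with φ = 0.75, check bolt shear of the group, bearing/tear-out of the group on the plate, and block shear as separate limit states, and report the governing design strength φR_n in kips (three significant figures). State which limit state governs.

45.1 kips (bolt shear governs)

Bolt shear: A_b = π·0.75²/4 = 0.4418 in²; R_n = 68 × 0.4418 × 2 × 1 = 60.08 kips → 0.75 × 60.08 = 45.1 kips.
Bearing: edge l_c = 0.9688, r_n = 47.23 kips; interior l_c = 1.688, r_n = 73.12 kips; R_n = 47.23 + 1·73.12 = 120.4 kips → 90.3 kips.
Block shear: A_gv = 2.422, A_nv = 1.602, A_nt = 0.4297 in²; R_n = min(0.6F_uA_nv, 0.6F_yA_gv) + U_bs·F_u·A_nt = 90.39 kips → 67.8 kips.
Bolt shear governs: 45.1 kips.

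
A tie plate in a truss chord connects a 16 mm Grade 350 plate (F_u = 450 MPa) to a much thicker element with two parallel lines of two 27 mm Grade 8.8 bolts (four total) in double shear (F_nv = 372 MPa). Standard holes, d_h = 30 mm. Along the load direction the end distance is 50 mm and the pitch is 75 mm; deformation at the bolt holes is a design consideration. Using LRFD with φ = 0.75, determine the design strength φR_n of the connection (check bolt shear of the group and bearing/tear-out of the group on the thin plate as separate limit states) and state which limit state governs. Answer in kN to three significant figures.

1040 kN (bearing governs)

Bolt shear: A_b = π·27²/4 = 572.6 mm²; R_n = 372 × 572.6 × 4 × 2 / 1000 = 1704 kN → 0.75 × 1704 = 1280 kN.
Bearing (1.2 l_c t F_u ≤ 2.4 d t F_u): upper limit = 2.4·27·16·450 / 1000 = 466.6 kN.
  Edge l_c = 50 − 30/2 = 35 → r_n = 302.4 kN; interior l_c = 75 − 30 = 45 → r_n = 388.8 kN.
  R_n,bearing = 2·302.4 + 2·388.8 = 1382 kN → 0.75 × 1382 = 1040 kN.
Bearing governs: 1040 kN.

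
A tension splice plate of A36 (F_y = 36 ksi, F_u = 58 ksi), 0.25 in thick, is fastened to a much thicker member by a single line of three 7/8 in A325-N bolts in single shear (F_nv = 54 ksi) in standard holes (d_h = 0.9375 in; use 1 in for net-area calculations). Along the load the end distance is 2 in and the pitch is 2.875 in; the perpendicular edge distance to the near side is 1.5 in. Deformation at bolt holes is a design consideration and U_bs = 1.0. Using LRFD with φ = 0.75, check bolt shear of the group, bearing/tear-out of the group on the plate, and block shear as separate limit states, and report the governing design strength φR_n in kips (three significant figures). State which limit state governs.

Bolt shear: A_b = π·0.875²/4 = 0.6013 in²; R_n = 54 × 0.6013 × 3 × 1 = 97.41 kips → 0.75 × 97.41 = 73.1 kips.
Bearing: edge l_c = 1.531, r_n = 26.64 kips; interior l_c = 1.938, r_n = 30.45 kips; R_n = 26.64 + 2·30.45 = 87.54 kips → 65.7 kips.
Block shear: A_gv = 1.938, A_nv = 1.312, A_nt = 0.25 in²; R_n = min(0.6F_uA_nv, 0.6F_yA_gv) + U_bs·F_u·A_nt = 56.35 kips → 42.3 kips.
Block shear governs: 42.3 kips.

42.3 kips (block shear governs)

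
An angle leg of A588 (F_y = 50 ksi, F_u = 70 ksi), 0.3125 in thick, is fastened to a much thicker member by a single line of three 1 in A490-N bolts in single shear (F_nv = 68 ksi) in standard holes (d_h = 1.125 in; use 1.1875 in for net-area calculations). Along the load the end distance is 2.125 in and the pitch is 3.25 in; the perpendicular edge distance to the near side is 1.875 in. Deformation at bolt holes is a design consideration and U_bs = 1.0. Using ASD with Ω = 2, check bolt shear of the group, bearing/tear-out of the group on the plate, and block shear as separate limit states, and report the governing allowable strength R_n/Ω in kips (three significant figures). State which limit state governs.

Bolt shear: A_b = π·1²/4 = 0.7854 in²; R_n = 68 × 0.7854 × 3 × 1 = 160.2 kips → 160.2 / 2 = 80.1 kips.
Bearing: edge l_c = 1.562, r_n = 41.02 kips; interior l_c = 2.125, r_n = 52.5 kips; R_n = 41.02 + 2·52.5 = 146 kips → 73 kips.
Block shear: A_gv = 2.695, A_nv = 1.768, A_nt = 0.4004 in²; R_n = min(0.6F_uA_nv, 0.6F_yA_gv) + U_bs·F_u·A_nt = 102.3 kips → 51.1 kips.
Block shear governs: 51.1 kips.

51.1 kips (block shear governs)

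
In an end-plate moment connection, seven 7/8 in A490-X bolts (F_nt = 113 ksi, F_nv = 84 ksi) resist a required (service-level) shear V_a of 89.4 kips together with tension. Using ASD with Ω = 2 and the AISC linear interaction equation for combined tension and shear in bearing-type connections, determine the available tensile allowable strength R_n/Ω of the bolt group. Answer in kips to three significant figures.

A_b = π·0.875²/4 = 0.6013 in²; f_rv = 89.4 / (7 × 0.6013) = 21.24 ksi.
F'_nt = 1.3 F_nt − (Ω F_nt / F_nv) f_rv = 1.3·113 − (2·113/84)·21.24 = 89.76 ksi, capped at F_nt → F'_nt = 89.76 ksi.
R_n = F'_nt · A_b · n = 89.76 × 0.6013 × 7 = 377.8 kips.
Allowable strength R_n/Ω = 377.8 / 2 = 189 kips.

189 kips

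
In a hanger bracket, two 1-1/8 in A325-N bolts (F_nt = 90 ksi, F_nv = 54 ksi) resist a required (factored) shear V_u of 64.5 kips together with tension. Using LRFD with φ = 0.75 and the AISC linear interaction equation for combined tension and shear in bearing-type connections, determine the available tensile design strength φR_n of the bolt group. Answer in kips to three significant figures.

67 kips

A_b = π·1.125²/4 = 0.994 in²; f_rv = 64.5 / (2 × 0.994) = 32.44 ksi.
F'_nt = 1.3 F_nt − (F_nt / φF_nv) f_rv = 1.3·90 − (90/(0.75·54))·32.44 = 44.9 ksi, capped at F_nt → F'_nt = 44.9 ksi.
R_n = F'_nt · A_b · n = 44.9 × 0.994 × 2 = 89.27 kips.
Design strength φR_n = 0.75 × 89.27 = 67 kips.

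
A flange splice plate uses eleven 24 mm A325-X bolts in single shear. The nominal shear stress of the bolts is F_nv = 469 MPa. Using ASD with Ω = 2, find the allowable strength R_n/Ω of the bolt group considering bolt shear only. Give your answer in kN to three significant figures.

1170 kN

A_b = π × 24² / 4 = 452.4 mm².
R_n = F_nv · A_b · n · n_s = 469 × 452.4 × 11 × 1 / 1000 = 2334 kN.
Allowable strength R_n/Ω = 2334 / 2 = 1170 kN.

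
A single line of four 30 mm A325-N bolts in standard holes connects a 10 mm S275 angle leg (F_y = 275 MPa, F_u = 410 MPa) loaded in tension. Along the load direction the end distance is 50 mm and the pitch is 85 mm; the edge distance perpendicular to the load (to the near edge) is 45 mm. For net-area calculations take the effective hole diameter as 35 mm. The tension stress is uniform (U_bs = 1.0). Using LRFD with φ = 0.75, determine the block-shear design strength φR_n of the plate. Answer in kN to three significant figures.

Shear plane L_v = 50 + 3·85 = 305 mm; A_gv = 305 × 10 = 3050 mm².
A_nv = (305 − 3.5·35) × 10 = 1825 mm².
A_nt = (45 − 0.5·35) × 10 = 275 mm².
0.6 F_u A_nv = 448.9 kN; 0.6 F_y A_gv = 503.2 kN → shear rupture governs the shear term.
R_n = 448.9 + 1.0 × 410 × 275 / 1000 = 561.7 kN.
Design strength φR_n = 0.75 × 561.7 = 421 kN.

421 kN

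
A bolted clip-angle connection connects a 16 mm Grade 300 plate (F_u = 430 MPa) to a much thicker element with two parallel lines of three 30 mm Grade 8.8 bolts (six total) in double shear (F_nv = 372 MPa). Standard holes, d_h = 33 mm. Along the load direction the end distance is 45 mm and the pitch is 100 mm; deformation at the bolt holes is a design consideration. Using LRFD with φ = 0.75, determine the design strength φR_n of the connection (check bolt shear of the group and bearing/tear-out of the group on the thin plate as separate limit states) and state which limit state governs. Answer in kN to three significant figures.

1840 kN (bearing governs)

Bolt shear: A_b = π·30²/4 = 706.9 mm²; R_n = 372 × 706.9 × 6 × 2 / 1000 = 3155 kN → 0.75 × 3155 = 2370 kN.
Bearing (1.2 l_c t F_u ≤ 2.4 d t F_u): upper limit = 2.4·30·16·430 / 1000 = 495.4 kN.
  Edge l_c = 45 − 33/2 = 28.5 → r_n = 235.3 kN; interior l_c = 100 − 33 = 67 → r_n = 495.4 kN.
  R_n,bearing = 2·235.3 + 4·495.4 = 2452 kN → 0.75 × 2452 = 1840 kN.
Bearing governs: 1840 kN.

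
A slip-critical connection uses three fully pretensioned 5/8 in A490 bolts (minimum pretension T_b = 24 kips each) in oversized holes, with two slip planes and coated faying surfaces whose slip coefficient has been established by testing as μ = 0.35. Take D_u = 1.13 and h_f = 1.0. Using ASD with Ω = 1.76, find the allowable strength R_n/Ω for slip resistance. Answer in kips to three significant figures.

32.4 kips

R_n = μ · D_u · h_f · T_b · n_s · n_b = 0.35 × 1.13 × 1.0 × 24 × 2 × 3 = 56.95 kips.
Allowable strength R_n/Ω = 56.95 / 1.76 = 32.4 kips.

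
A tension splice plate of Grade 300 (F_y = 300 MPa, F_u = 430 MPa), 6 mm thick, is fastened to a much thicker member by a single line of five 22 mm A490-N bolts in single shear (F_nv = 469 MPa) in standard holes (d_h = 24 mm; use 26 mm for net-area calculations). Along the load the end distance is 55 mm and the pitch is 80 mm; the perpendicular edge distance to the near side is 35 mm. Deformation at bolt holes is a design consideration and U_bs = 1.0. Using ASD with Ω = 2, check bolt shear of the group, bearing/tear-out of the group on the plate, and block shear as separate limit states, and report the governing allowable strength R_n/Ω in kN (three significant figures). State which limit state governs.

Bolt shear: A_b = π·22²/4 = 380.1 mm²; R_n = 469 × 380.1 × 5 × 1 / 1000 = 891.4 kN → 891.4 / 2 = 446 kN.
Bearing: edge l_c = 43, r_n = 133.1 kN; interior l_c = 56, r_n = 136.2 kN; R_n = 133.1 + 4·136.2 = 678 kN → 339 kN.
Block shear: A_gv = 2250, A_nv = 1548, A_nt = 132 mm²; R_n = min(0.6F_uA_nv, 0.6F_yA_gv) + U_bs·F_u·A_nt = 456.1 kN → 228 kN.
Block shear governs: 228 kN.

228 kN (block shear governs)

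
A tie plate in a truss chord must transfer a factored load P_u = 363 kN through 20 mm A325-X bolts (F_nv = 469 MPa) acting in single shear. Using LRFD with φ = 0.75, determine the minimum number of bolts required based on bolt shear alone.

A_b = π·20²/4 = 314.2 mm².
Per-bolt design strength φR_n = 0.75 × 469 × 314.2 × 1 / 1000 = 110.5 kN.
n ≥ 363 / 110.5 = 3.285 → use 4 bolts.

4 bolts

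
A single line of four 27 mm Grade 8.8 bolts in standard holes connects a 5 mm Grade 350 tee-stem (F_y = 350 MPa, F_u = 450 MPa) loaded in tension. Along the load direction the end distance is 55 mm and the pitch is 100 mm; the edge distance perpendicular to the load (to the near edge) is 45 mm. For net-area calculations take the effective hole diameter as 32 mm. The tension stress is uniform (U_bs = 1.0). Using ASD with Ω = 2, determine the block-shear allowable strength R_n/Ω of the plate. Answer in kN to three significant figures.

Shear plane L_v = 55 + 3·100 = 355 mm; A_gv = 355 × 5 = 1775 mm².
A_nv = (355 − 3.5·32) × 5 = 1215 mm².
A_nt = (45 − 0.5·32) × 5 = 145 mm².
0.6 F_u A_nv = 328.1 kN; 0.6 F_y A_gv = 372.8 kN → shear rupture governs the shear term.
R_n = 328.1 + 1.0 × 450 × 145 / 1000 = 393.3 kN.
Allowable strength R_n/Ω = 393.3 / 2 = 197 kN.

197 kN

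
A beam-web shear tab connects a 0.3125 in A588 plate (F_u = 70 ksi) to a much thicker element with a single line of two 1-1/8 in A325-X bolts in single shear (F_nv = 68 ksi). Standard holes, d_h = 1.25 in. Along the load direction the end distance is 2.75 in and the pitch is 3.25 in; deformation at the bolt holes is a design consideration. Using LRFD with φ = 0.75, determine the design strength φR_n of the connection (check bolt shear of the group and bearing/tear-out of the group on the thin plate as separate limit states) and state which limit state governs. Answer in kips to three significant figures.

81.2 kips (bearing governs)

Bolt shear: A_b = π·1.125²/4 = 0.994 in²; R_n = 68 × 0.994 × 2 × 1 = 135.2 kips → 0.75 × 135.2 = 101 kips.
Bearing (1.2 l_c t F_u ≤ 2.4 d t F_u): upper limit = 2.4·1.125·0.3125·70 = 59.06 kips.
  Edge l_c = 2.75 − 1.25/2 = 2.125 → r_n = 55.78 kips; interior l_c = 3.25 − 1.25 = 2 → r_n = 52.5 kips.
  R_n,bearing = 1·55.78 + 1·52.5 = 108.3 kips → 0.75 × 108.3 = 81.2 kips.
Bearing governs: 81.2 kips.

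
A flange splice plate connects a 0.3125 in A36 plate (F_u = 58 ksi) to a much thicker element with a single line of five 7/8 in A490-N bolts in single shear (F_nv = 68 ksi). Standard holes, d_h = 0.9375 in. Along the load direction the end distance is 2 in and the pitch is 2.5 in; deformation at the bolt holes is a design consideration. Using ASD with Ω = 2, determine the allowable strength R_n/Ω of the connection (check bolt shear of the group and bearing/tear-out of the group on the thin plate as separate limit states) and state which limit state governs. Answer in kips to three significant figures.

Bolt shear: A_b = π·0.875²/4 = 0.6013 in²; R_n = 68 × 0.6013 × 5 × 1 = 204.4 kips → 204.4 / 2 = 102 kips.
Bearing (1.2 l_c t F_u ≤ 2.4 d t F_u): upper limit = 2.4·0.875·0.3125·58 = 38.06 kips.
  Edge l_c = 2 − 0.9375/2 = 1.531 → r_n = 33.3 kips; interior l_c = 2.5 − 0.9375 = 1.562 → r_n = 33.98 kips.
  R_n,bearing = 1·33.3 + 4·33.98 = 169.2 kips → 169.2 / 2 = 84.6 kips.
Bearing governs: 84.6 kips.

84.6 kips (bearing governs)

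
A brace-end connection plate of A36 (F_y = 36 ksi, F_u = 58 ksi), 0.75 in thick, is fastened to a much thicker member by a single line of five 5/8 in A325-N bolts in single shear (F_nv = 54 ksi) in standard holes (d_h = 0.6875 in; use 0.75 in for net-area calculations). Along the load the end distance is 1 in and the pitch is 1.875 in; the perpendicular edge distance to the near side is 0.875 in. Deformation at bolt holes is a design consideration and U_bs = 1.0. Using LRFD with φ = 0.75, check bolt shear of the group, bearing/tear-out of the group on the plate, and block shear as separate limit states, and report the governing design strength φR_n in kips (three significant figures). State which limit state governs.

62.1 kips (bolt shear governs)

Bolt shear: A_b = π·0.625²/4 = 0.3068 in²; R_n = 54 × 0.3068 × 5 × 1 = 82.83 kips → 0.75 × 82.83 = 62.1 kips.
Bearing: edge l_c = 0.6562, r_n = 34.26 kips; interior l_c = 1.188, r_n = 61.99 kips; R_n = 34.26 + 4·61.99 = 282.2 kips → 212 kips.
Block shear: A_gv = 6.375, A_nv = 3.844, A_nt = 0.375 in²; R_n = min(0.6F_uA_nv, 0.6F_yA_gv) + U_bs·F_u·A_nt = 155.5 kips → 117 kips.
Bolt shear governs: 62.1 kips.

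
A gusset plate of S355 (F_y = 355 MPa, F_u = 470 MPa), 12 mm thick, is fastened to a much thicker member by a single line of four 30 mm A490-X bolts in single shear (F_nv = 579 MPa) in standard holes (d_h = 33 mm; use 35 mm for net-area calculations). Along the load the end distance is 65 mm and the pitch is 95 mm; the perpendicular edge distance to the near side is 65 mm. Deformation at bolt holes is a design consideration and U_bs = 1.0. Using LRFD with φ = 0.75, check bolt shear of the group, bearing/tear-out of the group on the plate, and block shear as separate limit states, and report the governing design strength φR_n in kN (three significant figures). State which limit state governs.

Bolt shear: A_b = π·30²/4 = 706.9 mm²; R_n = 579 × 706.9 × 4 × 1 / 1000 = 1637 kN → 0.75 × 1637 = 1230 kN.
Bearing: edge l_c = 48.5, r_n = 328.2 kN; interior l_c = 62, r_n = 406.1 kN; R_n = 328.2 + 3·406.1 = 1546 kN → 1160 kN.
Block shear: A_gv = 4200, A_nv = 2730, A_nt = 570 mm²; R_n = min(0.6F_uA_nv, 0.6F_yA_gv) + U_bs·F_u·A_nt = 1038 kN → 778 kN.
Block shear governs: 778 kN.

778 kN (block shear governs)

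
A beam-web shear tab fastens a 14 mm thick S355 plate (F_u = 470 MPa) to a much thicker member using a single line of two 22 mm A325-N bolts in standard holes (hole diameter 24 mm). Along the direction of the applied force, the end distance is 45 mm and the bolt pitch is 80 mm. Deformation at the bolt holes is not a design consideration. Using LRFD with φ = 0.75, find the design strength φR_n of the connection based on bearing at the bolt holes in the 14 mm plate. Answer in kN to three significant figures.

Per bolt r_n = 1.5 l_c t F_u ≤ 3.0 d t F_u; upper limit = 3.0 × 22 × 14 × 470 / 1000 = 434.3 kN.
Edge bolt: l_c = 45 − 24/2 = 33 mm → 1.5 × 33 × 14 × 470 / 1000 = 325.7 → r_n = 325.7 kN.
Interior bolts: l_c = 80 − 24 = 56 mm → 1.5 × 56 × 14 × 470 / 1000 = 552.7 → r_n = 434.3 kN.
R_n = 1 × 325.7 + 1 × 434.3 = 760 kN.
Design strength φR_n = 0.75 × 760 = 570 kN.

570 kN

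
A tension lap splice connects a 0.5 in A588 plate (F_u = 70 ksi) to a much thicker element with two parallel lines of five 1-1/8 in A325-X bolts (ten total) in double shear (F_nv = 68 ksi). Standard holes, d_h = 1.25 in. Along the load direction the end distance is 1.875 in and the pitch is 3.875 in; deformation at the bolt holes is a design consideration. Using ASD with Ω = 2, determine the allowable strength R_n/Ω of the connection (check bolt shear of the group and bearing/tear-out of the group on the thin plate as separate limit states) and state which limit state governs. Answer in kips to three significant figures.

430 kips (bearing governs)

Bolt shear: A_b = π·1.125²/4 = 0.994 in²; R_n = 68 × 0.994 × 10 × 2 = 1352 kips → 1352 / 2 = 676 kips.
Bearing (1.2 l_c t F_u ≤ 2.4 d t F_u): upper limit = 2.4·1.125·0.5·70 = 94.5 kips.
  Edge l_c = 1.875 − 1.25/2 = 1.25 → r_n = 52.5 kips; interior l_c = 3.875 − 1.25 = 2.625 → r_n = 94.5 kips.
  R_n,bearing = 2·52.5 + 8·94.5 = 861 kips → 861 / 2 = 430 kips.
Bearing governs: 430 kips.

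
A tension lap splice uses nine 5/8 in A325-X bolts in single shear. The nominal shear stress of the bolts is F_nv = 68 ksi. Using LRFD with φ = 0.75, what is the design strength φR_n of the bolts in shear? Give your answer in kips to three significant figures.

A_b = π × 0.625² / 4 = 0.3068 in².
R_n = F_nv · A_b · n · n_s = 68 × 0.3068 × 9 × 1 = 187.8 kips.
Design strength φR_n = 0.75 × 187.8 = 141 kips.

141 kips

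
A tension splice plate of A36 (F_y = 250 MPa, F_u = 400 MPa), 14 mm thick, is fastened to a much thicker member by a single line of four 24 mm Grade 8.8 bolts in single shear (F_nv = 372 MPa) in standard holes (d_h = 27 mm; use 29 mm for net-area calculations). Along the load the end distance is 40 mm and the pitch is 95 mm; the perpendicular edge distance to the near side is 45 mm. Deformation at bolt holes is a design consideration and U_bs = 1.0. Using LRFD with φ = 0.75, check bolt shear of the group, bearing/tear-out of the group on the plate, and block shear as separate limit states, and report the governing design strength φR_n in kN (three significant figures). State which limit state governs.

Bolt shear: A_b = π·24²/4 = 452.4 mm²; R_n = 372 × 452.4 × 4 × 1 / 1000 = 673.2 kN → 0.75 × 673.2 = 505 kN.
Bearing: edge l_c = 26.5, r_n = 178.1 kN; interior l_c = 68, r_n = 322.6 kN; R_n = 178.1 + 3·322.6 = 1146 kN → 859 kN.
Block shear: A_gv = 4550, A_nv = 3129, A_nt = 427 mm²; R_n = min(0.6F_uA_nv, 0.6F_yA_gv) + U_bs·F_u·A_nt = 853.3 kN → 640 kN.
Bolt shear governs: 505 kN.

505 kN (bolt shear governs)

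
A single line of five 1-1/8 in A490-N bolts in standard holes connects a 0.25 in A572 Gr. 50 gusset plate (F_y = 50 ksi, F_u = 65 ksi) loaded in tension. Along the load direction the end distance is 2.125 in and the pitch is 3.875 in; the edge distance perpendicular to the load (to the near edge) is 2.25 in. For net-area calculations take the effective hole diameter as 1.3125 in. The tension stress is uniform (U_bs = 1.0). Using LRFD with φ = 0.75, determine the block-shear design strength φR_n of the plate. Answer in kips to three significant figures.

Shear plane L_v = 2.125 + 4·3.875 = 17.62 in; A_gv = 17.62 × 0.25 = 4.406 in².
A_nv = (17.62 − 4.5·1.3125) × 0.25 = 2.93 in².
A_nt = (2.25 − 0.5·1.3125) × 0.25 = 0.3984 in².
0.6 F_u A_nv = 114.3 kips; 0.6 F_y A_gv = 132.2 kips → shear rupture governs the shear term.
R_n = 114.3 + 1.0 × 65 × 0.3984 = 140.2 kips.
Design strength φR_n = 0.75 × 140.2 = 105 kips.

105 kips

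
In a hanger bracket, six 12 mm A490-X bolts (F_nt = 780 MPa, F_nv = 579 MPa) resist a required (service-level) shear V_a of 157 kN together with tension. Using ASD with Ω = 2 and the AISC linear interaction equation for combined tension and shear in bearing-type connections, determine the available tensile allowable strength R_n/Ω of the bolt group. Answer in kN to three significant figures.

133 kN

A_b = π·12²/4 = 113.1 mm²; f_rv = 157 × 1000 / (6 × 113.1) = 231.4 MPa.
F'_nt = 1.3 F_nt − (Ω F_nt / F_nv) f_rv = 1.3·780 − (2·780/579)·231.4 = 390.6 MPa, capped at F_nt → F'_nt = 390.6 MPa.
R_n = F'_nt · A_b · n = 390.6 × 113.1 × 6 / 1000 = 265.1 kN.
Allowable strength R_n/Ω = 265.1 / 2 = 133 kN.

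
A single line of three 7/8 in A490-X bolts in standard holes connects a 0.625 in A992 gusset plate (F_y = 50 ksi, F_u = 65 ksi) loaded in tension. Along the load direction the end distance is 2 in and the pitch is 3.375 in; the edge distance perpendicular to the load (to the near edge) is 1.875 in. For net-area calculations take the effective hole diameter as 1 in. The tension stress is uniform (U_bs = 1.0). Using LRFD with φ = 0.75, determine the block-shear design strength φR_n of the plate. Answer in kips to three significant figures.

Shear plane L_v = 2 + 2·3.375 = 8.75 in; A_gv = 8.75 × 0.625 = 5.469 in².
A_nv = (8.75 − 2.5·1) × 0.625 = 3.906 in².
A_nt = (1.875 − 0.5·1) × 0.625 = 0.8594 in².
0.6 F_u A_nv = 152.3 kips; 0.6 F_y A_gv = 164.1 kips → shear rupture governs the shear term.
R_n = 152.3 + 1.0 × 65 × 0.8594 = 208.2 kips.
Design strength φR_n = 0.75 × 208.2 = 156 kips.

156 kips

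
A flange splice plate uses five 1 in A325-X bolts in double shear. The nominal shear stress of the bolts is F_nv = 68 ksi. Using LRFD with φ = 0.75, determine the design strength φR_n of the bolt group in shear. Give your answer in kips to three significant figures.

A_b = π × 1² / 4 = 0.7854 in².
R_n = F_nv · A_b · n · n_s = 68 × 0.7854 × 5 × 2 = 534.1 kips.
Design strength φR_n = 0.75 × 534.1 = 401 kips.

401 kips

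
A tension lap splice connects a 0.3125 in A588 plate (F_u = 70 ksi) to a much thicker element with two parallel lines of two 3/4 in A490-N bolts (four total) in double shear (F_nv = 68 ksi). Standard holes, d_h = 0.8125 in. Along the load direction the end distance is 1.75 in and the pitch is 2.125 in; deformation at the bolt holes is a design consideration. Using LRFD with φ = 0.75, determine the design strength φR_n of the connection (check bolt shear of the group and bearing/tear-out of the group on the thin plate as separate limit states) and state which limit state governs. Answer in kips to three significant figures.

105 kips (bearing governs)

Bolt shear: A_b = π·0.75²/4 = 0.4418 in²; R_n = 68 × 0.4418 × 4 × 2 = 240.3 kips → 0.75 × 240.3 = 180 kips.
Bearing (1.2 l_c t F_u ≤ 2.4 d t F_u): upper limit = 2.4·0.75·0.3125·70 = 39.38 kips.
  Edge l_c = 1.75 − 0.8125/2 = 1.344 → r_n = 35.27 kips; interior l_c = 2.125 − 0.8125 = 1.312 → r_n = 34.45 kips.
  R_n,bearing = 2·35.27 + 2·34.45 = 139.5 kips → 0.75 × 139.5 = 105 kips.
Bearing governs: 105 kips.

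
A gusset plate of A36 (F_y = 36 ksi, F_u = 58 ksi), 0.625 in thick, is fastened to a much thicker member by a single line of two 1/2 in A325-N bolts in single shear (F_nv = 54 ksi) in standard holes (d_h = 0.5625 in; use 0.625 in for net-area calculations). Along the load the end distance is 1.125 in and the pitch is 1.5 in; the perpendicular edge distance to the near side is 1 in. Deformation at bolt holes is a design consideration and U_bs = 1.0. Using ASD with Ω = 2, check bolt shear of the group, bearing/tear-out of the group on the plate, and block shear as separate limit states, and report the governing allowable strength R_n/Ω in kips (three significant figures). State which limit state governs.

10.6 kips (bolt shear governs)

Bolt shear: A_b = π·0.5²/4 = 0.1963 in²; R_n = 54 × 0.1963 × 2 × 1 = 21.21 kips → 21.21 / 2 = 10.6 kips.
Bearing: edge l_c = 0.8438, r_n = 36.7 kips; interior l_c = 0.9375, r_n = 40.78 kips; R_n = 36.7 + 1·40.78 = 77.48 kips → 38.7 kips.
Block shear: A_gv = 1.641, A_nv = 1.055, A_nt = 0.4297 in²; R_n = min(0.6F_uA_nv, 0.6F_yA_gv) + U_bs·F_u·A_nt = 60.36 kips → 30.2 kips.
Bolt shear governs: 10.6 kips.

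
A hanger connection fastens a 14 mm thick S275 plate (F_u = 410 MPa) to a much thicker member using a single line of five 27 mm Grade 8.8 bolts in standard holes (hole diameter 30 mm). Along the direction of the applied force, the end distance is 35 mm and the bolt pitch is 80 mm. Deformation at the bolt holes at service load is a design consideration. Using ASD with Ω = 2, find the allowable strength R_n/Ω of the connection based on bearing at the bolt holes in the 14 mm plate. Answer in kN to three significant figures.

Per bolt r_n = 1.2 l_c t F_u ≤ 2.4 d t F_u; upper limit = 2.4 × 27 × 14 × 410 / 1000 = 372 kN.
Edge bolt: l_c = 35 − 30/2 = 20 mm → 1.2 × 20 × 14 × 410 / 1000 = 137.8 → r_n = 137.8 kN.
Interior bolts: l_c = 80 − 30 = 50 mm → 1.2 × 50 × 14 × 410 / 1000 = 344.4 → r_n = 344.4 kN.
R_n = 1 × 137.8 + 4 × 344.4 = 1515 kN.
Allowable strength R_n/Ω = 1515 / 2 = 758 kN.

758 kN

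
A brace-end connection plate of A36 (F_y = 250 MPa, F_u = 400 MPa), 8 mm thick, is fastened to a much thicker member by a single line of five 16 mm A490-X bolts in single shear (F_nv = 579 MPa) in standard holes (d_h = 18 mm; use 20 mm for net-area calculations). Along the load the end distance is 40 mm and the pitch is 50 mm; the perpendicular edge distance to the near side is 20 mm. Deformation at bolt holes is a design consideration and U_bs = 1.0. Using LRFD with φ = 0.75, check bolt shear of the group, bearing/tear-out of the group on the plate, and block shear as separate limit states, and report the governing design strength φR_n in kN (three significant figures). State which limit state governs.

240 kN (block shear governs)

Bolt shear: A_b = π·16²/4 = 201.1 mm²; R_n = 579 × 201.1 × 5 × 1 / 1000 = 582.1 kN → 0.75 × 582.1 = 437 kN.
Bearing: edge l_c = 31, r_n = 119 kN; interior l_c = 32, r_n = 122.9 kN; R_n = 119 + 4·122.9 = 610.6 kN → 458 kN.
Block shear: A_gv = 1920, A_nv = 1200, A_nt = 80 mm²; R_n = min(0.6F_uA_nv, 0.6F_yA_gv) + U_bs·F_u·A_nt = 320 kN → 240 kN.
Block shear governs: 240 kN.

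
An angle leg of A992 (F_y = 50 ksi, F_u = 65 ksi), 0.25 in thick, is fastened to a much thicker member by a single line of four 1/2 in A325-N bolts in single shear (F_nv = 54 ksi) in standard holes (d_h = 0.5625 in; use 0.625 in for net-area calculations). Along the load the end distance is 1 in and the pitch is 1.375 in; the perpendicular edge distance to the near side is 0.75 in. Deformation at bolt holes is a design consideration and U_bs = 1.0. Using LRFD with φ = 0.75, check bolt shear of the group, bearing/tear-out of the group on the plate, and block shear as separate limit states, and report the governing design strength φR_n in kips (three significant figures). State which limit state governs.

26.8 kips (block shear governs)

Bolt shear: A_b = π·0.5²/4 = 0.1963 in²; R_n = 54 × 0.1963 × 4 × 1 = 42.41 kips → 0.75 × 42.41 = 31.8 kips.
Bearing: edge l_c = 0.7188, r_n = 14.02 kips; interior l_c = 0.8125, r_n = 15.84 kips; R_n = 14.02 + 3·15.84 = 61.55 kips → 46.2 kips.
Block shear: A_gv = 1.281, A_nv = 0.7344, A_nt = 0.1094 in²; R_n = min(0.6F_uA_nv, 0.6F_yA_gv) + U_bs·F_u·A_nt = 35.75 kips → 26.8 kips.
Block shear governs: 26.8 kips.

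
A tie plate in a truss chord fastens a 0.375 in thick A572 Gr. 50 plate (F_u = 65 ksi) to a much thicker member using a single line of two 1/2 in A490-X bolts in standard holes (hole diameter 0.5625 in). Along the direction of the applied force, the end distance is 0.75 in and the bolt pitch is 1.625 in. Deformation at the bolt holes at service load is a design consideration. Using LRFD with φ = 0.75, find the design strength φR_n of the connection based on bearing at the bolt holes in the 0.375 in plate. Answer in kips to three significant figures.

Per bolt r_n = 1.2 l_c t F_u ≤ 2.4 d t F_u; upper limit = 2.4 × 0.5 × 0.375 × 65 = 29.25 kips.
Edge bolt: l_c = 0.75 − 0.5625/2 = 0.4688 in → 1.2 × 0.4688 × 0.375 × 65 = 13.71 → r_n = 13.71 kips.
Interior bolts: l_c = 1.625 − 0.5625 = 1.062 in → 1.2 × 1.062 × 0.375 × 65 = 31.08 → r_n = 29.25 kips.
R_n = 1 × 13.71 + 1 × 29.25 = 42.96 kips.
Design strength φR_n = 0.75 × 42.96 = 32.2 kips.

32.2 kips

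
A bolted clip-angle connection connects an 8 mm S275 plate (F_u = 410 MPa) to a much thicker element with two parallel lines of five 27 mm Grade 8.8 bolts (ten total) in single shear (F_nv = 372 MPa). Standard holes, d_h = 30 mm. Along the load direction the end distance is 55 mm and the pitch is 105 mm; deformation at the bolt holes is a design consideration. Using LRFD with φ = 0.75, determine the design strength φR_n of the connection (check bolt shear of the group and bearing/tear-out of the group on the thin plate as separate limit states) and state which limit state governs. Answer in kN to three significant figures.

1510 kN (bearing governs)

Bolt shear: A_b = π·27²/4 = 572.6 mm²; R_n = 372 × 572.6 × 10 × 1 / 1000 = 2130 kN → 0.75 × 2130 = 1600 kN.
Bearing (1.2 l_c t F_u ≤ 2.4 d t F_u): upper limit = 2.4·27·8·410 / 1000 = 212.5 kN.
  Edge l_c = 55 − 30/2 = 40 → r_n = 157.4 kN; interior l_c = 105 − 30 = 75 → r_n = 212.5 kN.
  R_n,bearing = 2·157.4 + 8·212.5 = 2015 kN → 0.75 × 2015 = 1510 kN.
Bearing governs: 1510 kN.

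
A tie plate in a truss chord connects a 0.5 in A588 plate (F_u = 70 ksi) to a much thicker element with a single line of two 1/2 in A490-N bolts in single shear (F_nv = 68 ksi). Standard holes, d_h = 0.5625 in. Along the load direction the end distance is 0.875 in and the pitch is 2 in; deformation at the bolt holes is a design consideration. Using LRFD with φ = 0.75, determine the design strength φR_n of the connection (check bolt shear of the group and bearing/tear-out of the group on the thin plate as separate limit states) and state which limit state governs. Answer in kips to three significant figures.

20 kips (bolt shear governs)

Bolt shear: A_b = π·0.5²/4 = 0.1963 in²; R_n = 68 × 0.1963 × 2 × 1 = 26.7 kips → 0.75 × 26.7 = 20 kips.
Bearing (1.2 l_c t F_u ≤ 2.4 d t F_u): upper limit = 2.4·0.5·0.5·70 = 42 kips.
  Edge l_c = 0.875 − 0.5625/2 = 0.5938 → r_n = 24.94 kips; interior l_c = 2 − 0.5625 = 1.438 → r_n = 42 kips.
  R_n,bearing = 1·24.94 + 1·42 = 66.94 kips → 0.75 × 66.94 = 50.2 kips.
Bolt shear governs: 20 kips.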